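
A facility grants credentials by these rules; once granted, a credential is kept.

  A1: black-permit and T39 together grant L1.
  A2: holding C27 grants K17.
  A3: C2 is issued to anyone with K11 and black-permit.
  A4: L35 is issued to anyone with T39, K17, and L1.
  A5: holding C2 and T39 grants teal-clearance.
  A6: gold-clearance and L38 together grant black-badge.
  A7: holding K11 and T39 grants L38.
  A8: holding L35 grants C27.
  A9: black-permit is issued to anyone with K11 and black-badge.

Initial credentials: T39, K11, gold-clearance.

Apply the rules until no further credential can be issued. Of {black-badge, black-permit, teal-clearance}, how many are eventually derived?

Holding K11 and T39 grants L38 (A7).
Holding gold-clearance and L38 grants black-badge (A6).
Holding K11 and black-badge grants black-permit (A9).
Holding K11 and black-permit grants C2 (A3).
Holding C2 and T39 grants teal-clearance (A5).
black-badge: reached.
black-permit: reached.
teal-clearance: reached.
All 3 are reached.

3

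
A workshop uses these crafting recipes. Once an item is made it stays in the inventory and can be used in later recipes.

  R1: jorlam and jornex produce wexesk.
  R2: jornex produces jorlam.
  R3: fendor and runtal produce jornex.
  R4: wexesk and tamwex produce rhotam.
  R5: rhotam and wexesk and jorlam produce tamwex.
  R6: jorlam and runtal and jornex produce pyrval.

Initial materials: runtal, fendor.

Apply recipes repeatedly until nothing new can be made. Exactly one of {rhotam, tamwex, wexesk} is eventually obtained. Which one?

wexesk

fendor and runtal → jornex (R3).
jornex → jorlam (R2).
jorlam and jornex → wexesk (R1).
tamwex would need rhotam, wexesk, and jorlam (R5), but rhotam is never obtained. rhotam would need wexesk and tamwex (R4), but tamwex is never obtained.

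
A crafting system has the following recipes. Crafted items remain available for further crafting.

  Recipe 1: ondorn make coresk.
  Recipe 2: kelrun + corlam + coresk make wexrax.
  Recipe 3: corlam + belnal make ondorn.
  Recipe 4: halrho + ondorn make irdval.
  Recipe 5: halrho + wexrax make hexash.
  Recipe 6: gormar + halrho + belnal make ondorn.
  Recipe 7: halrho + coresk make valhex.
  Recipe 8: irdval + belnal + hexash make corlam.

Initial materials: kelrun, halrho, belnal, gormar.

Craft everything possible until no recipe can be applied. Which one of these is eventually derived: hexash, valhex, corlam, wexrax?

valhex

Using Recipe 6, gormar, halrho, and belnal make ondorn.
Using Recipe 1, ondorn makes coresk.
Using Recipe 7, halrho and coresk make valhex.
wexrax would need kelrun, corlam, and coresk (Recipe 2), but corlam is never obtained. hexash would need halrho and wexrax (Recipe 5), but wexrax is never obtained. corlam would need irdval, belnal, and hexash (Recipe 8), but hexash is never obtained.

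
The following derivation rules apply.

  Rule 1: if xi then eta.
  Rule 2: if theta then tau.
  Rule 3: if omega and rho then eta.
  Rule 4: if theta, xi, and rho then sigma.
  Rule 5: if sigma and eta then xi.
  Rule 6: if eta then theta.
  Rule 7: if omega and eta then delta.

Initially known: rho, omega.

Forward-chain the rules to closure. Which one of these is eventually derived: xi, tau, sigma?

omega and rho hold, so eta follows (Rule 3).
From eta, Rule 6 gives theta.
theta holds, so tau follows (Rule 2).
xi would need sigma and eta (Rule 5), but sigma is never established. sigma would need theta, xi, and rho (Rule 4), but xi is never established.

tau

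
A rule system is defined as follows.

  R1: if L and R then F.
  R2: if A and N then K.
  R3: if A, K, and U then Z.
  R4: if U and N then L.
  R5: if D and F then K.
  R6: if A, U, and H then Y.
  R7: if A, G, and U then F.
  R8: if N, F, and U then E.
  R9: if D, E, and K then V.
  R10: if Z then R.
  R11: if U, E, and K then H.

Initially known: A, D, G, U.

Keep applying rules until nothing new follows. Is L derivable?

No

L would need U and N (R4), but N is never established.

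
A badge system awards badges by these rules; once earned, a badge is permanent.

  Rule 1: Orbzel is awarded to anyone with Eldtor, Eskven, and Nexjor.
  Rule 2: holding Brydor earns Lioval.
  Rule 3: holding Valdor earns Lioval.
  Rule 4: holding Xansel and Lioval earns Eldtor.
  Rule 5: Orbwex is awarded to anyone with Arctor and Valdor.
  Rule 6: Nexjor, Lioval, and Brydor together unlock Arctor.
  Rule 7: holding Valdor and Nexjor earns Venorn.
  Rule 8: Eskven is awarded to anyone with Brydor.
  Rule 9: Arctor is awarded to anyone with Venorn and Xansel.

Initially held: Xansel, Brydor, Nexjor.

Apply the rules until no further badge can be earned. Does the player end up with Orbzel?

Yes

With Brydor, Eskven is earned (Rule 8).
With Brydor, Lioval is earned (Rule 2).
With Xansel and Lioval, Eldtor is earned (Rule 4).
With Eldtor, Eskven, and Nexjor, Orbzel is earned (Rule 1).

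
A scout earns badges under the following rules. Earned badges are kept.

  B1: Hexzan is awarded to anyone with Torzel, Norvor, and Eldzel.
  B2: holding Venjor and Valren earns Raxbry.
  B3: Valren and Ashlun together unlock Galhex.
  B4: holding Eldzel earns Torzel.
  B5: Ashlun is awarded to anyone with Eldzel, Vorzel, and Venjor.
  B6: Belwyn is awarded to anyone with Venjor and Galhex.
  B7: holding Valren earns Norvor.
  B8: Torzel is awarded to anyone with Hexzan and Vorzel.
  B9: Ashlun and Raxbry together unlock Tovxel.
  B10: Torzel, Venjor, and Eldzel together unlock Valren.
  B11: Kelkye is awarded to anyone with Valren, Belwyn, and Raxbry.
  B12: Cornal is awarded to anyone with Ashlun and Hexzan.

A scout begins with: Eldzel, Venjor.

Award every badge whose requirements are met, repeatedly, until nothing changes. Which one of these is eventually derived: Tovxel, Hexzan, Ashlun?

Hexzan

With Eldzel, Torzel is earned (B4).
With Torzel, Venjor, and Eldzel, Valren is earned (B10).
With Valren, Norvor is earned (B7).
With Torzel, Norvor, and Eldzel, Hexzan is earned (B1).
Ashlun would need Eldzel, Vorzel, and Venjor (B5), but Vorzel is never earned. Tovxel would need Ashlun and Raxbry (B9), but Ashlun is never earned.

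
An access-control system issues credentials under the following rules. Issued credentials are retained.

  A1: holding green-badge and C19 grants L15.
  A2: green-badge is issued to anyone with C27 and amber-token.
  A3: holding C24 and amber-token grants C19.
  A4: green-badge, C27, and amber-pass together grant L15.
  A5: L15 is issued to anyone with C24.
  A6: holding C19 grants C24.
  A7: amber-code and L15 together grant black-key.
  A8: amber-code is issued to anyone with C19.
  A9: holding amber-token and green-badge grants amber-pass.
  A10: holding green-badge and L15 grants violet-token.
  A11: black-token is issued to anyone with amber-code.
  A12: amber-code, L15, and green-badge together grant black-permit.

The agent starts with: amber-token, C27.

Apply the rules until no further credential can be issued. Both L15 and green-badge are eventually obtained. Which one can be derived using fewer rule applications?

green-badge

green-badge: Holding C27 and amber-token grants green-badge (A2). [1 rule application]
L15: Holding C27 and amber-token grants green-badge (A2). Holding amber-token and green-badge grants amber-pass (A9). Holding green-badge, C27, and amber-pass grants L15 (A4). [3 rule applications]
green-badge needs fewer.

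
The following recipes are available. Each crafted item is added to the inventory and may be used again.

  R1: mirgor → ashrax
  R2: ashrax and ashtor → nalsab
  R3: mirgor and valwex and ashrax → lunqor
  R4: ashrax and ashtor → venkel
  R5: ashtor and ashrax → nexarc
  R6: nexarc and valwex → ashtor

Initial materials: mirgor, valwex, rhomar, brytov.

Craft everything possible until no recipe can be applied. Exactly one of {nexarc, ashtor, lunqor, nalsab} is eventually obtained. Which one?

lunqor

Using R1, mirgor makes ashrax.
Using R3, mirgor, valwex, and ashrax make lunqor.
nexarc would need ashtor and ashrax (R5), but ashtor is never obtained. nalsab would need ashrax and ashtor (R2), but ashtor is never obtained. ashtor would need nexarc and valwex (R6), but nexarc is never obtained.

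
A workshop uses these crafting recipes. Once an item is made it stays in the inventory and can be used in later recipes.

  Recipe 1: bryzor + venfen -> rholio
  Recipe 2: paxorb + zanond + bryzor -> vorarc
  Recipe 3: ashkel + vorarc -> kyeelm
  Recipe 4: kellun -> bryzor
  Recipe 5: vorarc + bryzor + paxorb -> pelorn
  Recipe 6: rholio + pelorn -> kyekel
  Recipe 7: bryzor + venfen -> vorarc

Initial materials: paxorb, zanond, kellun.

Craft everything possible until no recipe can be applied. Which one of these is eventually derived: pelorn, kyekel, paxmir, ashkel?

pelorn

Using Recipe 4, kellun makes bryzor.
paxorb + zanond + bryzor -> vorarc (Recipe 2).
Using Recipe 5, vorarc, bryzor, and paxorb make pelorn.
No rule produces paxmir, and it is not given. kyekel would need rholio and pelorn (Recipe 6), but rholio is never obtained. No rule produces ashkel, and it is not given.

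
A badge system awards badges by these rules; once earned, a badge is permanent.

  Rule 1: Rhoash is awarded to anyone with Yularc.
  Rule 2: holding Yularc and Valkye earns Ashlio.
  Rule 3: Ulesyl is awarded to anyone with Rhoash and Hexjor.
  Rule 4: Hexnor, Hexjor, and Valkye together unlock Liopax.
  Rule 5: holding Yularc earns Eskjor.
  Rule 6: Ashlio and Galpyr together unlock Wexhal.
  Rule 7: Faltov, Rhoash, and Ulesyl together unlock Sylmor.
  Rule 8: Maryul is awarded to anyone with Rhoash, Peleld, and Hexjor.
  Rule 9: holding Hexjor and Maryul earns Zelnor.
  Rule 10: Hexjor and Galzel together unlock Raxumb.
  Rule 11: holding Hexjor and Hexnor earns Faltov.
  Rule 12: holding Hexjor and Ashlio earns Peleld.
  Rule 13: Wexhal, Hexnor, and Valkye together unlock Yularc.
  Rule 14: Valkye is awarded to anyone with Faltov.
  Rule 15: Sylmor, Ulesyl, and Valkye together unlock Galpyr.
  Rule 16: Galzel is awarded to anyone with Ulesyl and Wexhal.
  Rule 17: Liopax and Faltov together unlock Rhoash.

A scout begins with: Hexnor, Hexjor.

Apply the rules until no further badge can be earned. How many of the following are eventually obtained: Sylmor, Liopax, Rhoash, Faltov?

4

With Hexjor and Hexnor, Faltov is earned (Rule 11).
With Faltov, Valkye is earned (Rule 14).
With Hexnor, Hexjor, and Valkye, Liopax is earned (Rule 4).
With Liopax and Faltov, Rhoash is earned (Rule 17).
With Rhoash and Hexjor, Ulesyl is earned (Rule 3).
With Faltov, Rhoash, and Ulesyl, Sylmor is earned (Rule 7).
Sylmor: reached.
Liopax: reached.
Rhoash: reached.
Faltov: reached.
All 4 are reached.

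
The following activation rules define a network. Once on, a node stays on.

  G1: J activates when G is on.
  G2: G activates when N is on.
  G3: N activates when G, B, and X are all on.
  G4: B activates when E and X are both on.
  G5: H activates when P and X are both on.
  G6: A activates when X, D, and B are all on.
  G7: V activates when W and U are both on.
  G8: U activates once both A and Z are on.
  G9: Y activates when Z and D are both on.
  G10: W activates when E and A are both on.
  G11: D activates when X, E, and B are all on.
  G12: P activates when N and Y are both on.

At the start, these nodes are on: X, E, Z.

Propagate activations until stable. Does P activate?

No

P would need N and Y (G12), but N never turns on.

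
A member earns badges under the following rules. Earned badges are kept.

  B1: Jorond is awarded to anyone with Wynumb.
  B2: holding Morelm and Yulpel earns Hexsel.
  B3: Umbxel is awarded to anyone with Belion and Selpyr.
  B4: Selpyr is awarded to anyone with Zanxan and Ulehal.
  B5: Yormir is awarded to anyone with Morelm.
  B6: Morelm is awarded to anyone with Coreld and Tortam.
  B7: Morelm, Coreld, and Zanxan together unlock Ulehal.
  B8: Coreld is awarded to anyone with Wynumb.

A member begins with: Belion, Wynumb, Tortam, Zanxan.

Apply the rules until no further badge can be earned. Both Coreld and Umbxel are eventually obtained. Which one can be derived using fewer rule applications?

Coreld

Coreld: With Wynumb, Coreld is earned (B8). [1 rule application]
Umbxel: With Wynumb, Coreld is earned (B8). With Coreld and Tortam, Morelm is earned (B6). With Morelm, Coreld, and Zanxan, Ulehal is earned (B7). With Zanxan and Ulehal, Selpyr is earned (B4). With Belion and Selpyr, Umbxel is earned (B3). [5 rule applications]
Coreld needs fewer.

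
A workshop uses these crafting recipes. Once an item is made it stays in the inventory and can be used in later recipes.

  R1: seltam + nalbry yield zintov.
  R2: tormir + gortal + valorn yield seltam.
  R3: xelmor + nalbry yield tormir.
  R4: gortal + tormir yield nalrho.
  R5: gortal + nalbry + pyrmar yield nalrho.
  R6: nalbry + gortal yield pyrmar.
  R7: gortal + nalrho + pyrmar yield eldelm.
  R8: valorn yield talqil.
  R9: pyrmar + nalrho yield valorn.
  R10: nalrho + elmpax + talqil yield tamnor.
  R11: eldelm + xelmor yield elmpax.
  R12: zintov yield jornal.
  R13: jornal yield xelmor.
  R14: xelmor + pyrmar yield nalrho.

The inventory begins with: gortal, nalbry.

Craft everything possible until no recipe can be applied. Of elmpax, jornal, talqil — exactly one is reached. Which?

talqil

Using R6, nalbry and gortal make pyrmar.
Using R5, gortal, nalbry, and pyrmar make nalrho.
pyrmar + nalrho → valorn (R9).
Using R8, valorn makes talqil.
jornal would need zintov (R12), but zintov is never obtained. elmpax would need eldelm and xelmor (R11), but xelmor is never obtained.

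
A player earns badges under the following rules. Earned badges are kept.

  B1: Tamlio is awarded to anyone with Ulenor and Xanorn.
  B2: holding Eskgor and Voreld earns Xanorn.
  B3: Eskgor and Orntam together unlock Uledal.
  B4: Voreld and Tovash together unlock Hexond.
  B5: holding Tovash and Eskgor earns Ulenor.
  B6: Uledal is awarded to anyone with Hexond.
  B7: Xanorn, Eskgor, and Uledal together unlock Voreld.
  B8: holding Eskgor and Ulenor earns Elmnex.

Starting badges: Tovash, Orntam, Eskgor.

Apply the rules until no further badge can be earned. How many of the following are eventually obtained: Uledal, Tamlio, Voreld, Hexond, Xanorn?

With Eskgor and Orntam, Uledal is earned (B3).
Uledal: reached.
Tamlio would need Ulenor and Xanorn (B1), but Xanorn is never earned.
Voreld would need Xanorn, Eskgor, and Uledal (B7), but Xanorn is never earned.
Hexond would need Voreld and Tovash (B4), but Voreld is never earned.
Xanorn would need Eskgor and Voreld (B2), but Voreld is never earned.
Reached: Uledal — 1 of the 5.

1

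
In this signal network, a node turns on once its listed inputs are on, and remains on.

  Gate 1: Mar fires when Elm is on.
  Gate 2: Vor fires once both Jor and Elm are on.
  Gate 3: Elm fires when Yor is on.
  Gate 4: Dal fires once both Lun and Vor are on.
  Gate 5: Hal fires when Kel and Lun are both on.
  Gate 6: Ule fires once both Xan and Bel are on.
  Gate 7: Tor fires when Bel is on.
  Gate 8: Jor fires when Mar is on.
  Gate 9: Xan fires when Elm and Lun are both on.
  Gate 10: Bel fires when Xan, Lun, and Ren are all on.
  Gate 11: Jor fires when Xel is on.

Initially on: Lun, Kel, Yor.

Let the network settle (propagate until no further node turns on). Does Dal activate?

Gate 3: Yor on → Elm on.
Elm is on, so Mar fires (Gate 1).
Gate 8: Mar on → Jor on.
Jor and Elm are on, so Vor fires (Gate 2).
Lun and Vor are on, so Dal fires (Gate 4).

Yes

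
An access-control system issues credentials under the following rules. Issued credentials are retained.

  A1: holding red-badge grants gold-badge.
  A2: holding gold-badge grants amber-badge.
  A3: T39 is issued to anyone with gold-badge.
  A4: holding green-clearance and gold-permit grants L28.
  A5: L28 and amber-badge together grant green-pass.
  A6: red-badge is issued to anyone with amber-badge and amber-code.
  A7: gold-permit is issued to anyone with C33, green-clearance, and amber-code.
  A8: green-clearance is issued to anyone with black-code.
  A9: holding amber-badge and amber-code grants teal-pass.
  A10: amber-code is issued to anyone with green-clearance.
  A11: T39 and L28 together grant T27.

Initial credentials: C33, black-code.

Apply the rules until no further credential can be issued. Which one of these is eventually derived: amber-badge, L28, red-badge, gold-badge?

L28

Holding black-code grants green-clearance (A8).
Holding green-clearance grants amber-code (A10).
Holding C33, green-clearance, and amber-code grants gold-permit (A7).
Holding green-clearance and gold-permit grants L28 (A4).
amber-badge would need gold-badge (A2), but gold-badge is never granted. gold-badge would need red-badge (A1), but red-badge is never granted. red-badge would need amber-badge and amber-code (A6), but amber-badge is never granted.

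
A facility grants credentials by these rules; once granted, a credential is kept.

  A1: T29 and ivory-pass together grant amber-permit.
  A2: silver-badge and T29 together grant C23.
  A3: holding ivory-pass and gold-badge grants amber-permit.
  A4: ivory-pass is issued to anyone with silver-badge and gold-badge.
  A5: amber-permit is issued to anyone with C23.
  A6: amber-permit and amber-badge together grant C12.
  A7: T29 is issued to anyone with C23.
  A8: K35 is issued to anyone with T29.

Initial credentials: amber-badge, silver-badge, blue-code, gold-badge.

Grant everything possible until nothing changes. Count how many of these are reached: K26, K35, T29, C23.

0

No rule produces K26, and it is not given.
K35 would need T29 (A8), but T29 is never granted.
T29 would need C23 (A7), but C23 is never granted.
C23 would need silver-badge and T29 (A2), but T29 is never granted.
None of the 4 are reached.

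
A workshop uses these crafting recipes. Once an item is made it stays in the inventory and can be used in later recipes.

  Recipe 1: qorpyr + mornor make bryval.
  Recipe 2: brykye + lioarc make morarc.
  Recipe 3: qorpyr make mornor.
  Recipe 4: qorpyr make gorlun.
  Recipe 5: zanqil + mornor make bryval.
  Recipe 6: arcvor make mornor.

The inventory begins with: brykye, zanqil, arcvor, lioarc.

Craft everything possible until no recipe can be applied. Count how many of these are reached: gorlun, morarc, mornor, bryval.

3

Using Recipe 6, arcvor makes mornor.
Using Recipe 2, brykye and lioarc make morarc.
zanqil + mornor → bryval (Recipe 5).
gorlun would need qorpyr (Recipe 4), but qorpyr is never obtained.
morarc: reached.
mornor: reached.
bryval: reached.
Reached: morarc, mornor, and bryval — 3 of the 4.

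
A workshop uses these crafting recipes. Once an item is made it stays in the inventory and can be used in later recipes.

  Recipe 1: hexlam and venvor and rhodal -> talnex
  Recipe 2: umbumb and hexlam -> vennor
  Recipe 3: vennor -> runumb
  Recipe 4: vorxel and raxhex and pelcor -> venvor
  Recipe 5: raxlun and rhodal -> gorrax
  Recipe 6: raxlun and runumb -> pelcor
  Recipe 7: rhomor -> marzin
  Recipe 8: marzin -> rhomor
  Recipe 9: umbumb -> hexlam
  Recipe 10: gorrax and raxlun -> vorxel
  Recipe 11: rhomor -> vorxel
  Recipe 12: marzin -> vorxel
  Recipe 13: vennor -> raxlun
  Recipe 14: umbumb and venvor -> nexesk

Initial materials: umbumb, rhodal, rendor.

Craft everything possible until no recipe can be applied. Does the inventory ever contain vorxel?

Yes

umbumb -> hexlam (Recipe 9).
umbumb and hexlam -> vennor (Recipe 2).
Using Recipe 13, vennor makes raxlun.
raxlun and rhodal -> gorrax (Recipe 5).
gorrax and raxlun -> vorxel (Recipe 10).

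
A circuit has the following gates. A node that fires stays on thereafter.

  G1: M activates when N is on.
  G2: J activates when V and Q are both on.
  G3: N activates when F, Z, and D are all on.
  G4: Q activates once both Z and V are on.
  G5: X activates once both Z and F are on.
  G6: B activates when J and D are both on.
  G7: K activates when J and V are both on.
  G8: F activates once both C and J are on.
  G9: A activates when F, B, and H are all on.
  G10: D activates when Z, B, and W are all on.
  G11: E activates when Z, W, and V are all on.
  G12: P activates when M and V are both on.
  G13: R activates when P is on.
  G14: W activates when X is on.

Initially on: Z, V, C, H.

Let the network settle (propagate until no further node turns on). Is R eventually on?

R would need P (G13), but P never turns on.

No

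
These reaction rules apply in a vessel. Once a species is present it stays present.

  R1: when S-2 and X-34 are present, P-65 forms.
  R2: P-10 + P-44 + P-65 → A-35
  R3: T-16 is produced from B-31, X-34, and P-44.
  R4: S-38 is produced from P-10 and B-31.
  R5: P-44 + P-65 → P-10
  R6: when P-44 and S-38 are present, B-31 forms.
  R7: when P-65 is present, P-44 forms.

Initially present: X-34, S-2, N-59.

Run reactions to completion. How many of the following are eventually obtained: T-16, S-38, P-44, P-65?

S-2 and X-34 present → P-65 forms (R1).
P-65 present → P-44 forms (R7).
T-16 would need B-31, X-34, and P-44 (R3), but B-31 never forms.
S-38 would need P-10 and B-31 (R4), but B-31 never forms.
P-44: reached.
P-65: reached.
Reached: P-44 and P-65 — 2 of the 4.

2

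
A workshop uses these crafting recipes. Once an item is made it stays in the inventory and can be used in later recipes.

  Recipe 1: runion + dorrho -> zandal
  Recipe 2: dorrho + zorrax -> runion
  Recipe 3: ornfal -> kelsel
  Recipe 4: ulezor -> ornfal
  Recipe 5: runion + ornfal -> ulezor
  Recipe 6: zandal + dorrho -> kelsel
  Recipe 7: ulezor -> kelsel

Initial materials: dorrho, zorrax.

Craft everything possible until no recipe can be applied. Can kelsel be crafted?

dorrho + zorrax -> runion (Recipe 2).
Using Recipe 1, runion and dorrho make zandal.
Using Recipe 6, zandal and dorrho make kelsel.

Yes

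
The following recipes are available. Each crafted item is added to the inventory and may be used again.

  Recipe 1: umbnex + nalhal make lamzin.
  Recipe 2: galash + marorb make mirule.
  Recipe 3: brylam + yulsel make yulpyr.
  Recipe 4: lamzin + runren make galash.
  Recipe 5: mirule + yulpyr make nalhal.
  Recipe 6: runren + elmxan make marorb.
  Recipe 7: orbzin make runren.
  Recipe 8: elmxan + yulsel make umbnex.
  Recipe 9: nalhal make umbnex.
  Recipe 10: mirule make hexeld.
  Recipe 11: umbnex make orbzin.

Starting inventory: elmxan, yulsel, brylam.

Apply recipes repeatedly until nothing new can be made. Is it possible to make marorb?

Yes

elmxan + yulsel → umbnex (Recipe 8).
umbnex → orbzin (Recipe 11).
Using Recipe 7, orbzin makes runren.
Using Recipe 6, runren and elmxan make marorb.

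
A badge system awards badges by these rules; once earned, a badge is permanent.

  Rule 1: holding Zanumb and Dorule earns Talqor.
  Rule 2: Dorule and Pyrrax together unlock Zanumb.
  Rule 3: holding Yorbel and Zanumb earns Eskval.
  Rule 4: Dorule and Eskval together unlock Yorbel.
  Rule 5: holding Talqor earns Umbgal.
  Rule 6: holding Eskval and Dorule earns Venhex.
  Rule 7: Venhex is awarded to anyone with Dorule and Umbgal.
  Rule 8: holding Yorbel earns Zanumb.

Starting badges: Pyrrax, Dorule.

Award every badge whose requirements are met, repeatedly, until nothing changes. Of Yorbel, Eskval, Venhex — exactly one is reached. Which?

With Dorule and Pyrrax, Zanumb is earned (Rule 2).
With Zanumb and Dorule, Talqor is earned (Rule 1).
With Talqor, Umbgal is earned (Rule 5).
With Dorule and Umbgal, Venhex is earned (Rule 7).
Eskval would need Yorbel and Zanumb (Rule 3), but Yorbel is never earned. Yorbel would need Dorule and Eskval (Rule 4), but Eskval is never earned.

Venhex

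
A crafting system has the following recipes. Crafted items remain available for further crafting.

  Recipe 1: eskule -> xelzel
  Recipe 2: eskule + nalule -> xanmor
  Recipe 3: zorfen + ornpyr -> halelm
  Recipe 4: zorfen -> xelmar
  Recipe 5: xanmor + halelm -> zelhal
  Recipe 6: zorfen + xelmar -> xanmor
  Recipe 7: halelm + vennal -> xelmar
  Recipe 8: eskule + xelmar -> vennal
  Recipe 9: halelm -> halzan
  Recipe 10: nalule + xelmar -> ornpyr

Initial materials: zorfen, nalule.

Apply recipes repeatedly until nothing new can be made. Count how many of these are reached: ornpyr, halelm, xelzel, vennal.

Using Recipe 4, zorfen makes xelmar.
Using Recipe 10, nalule and xelmar make ornpyr.
Using Recipe 3, zorfen and ornpyr make halelm.
ornpyr: reached.
halelm: reached.
xelzel would need eskule (Recipe 1), but eskule is never obtained.
vennal would need eskule and xelmar (Recipe 8), but eskule is never obtained.
Reached: ornpyr and halelm — 2 of the 4.

2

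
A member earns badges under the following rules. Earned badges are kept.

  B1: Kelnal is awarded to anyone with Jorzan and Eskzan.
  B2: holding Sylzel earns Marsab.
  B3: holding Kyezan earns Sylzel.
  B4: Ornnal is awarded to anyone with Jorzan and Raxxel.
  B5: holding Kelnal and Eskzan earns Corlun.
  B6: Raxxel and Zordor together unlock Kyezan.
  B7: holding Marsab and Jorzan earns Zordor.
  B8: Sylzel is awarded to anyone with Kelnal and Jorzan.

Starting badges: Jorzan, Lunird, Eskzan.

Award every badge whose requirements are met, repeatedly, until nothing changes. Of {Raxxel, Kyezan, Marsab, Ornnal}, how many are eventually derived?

1

With Jorzan and Eskzan, Kelnal is earned (B1).
With Kelnal and Jorzan, Sylzel is earned (B8).
With Sylzel, Marsab is earned (B2).
No rule produces Raxxel, and it is not given.
Kyezan would need Raxxel and Zordor (B6), but Raxxel is never earned.
Marsab: reached.
Ornnal would need Jorzan and Raxxel (B4), but Raxxel is never earned.
Reached: Marsab — 1 of the 4.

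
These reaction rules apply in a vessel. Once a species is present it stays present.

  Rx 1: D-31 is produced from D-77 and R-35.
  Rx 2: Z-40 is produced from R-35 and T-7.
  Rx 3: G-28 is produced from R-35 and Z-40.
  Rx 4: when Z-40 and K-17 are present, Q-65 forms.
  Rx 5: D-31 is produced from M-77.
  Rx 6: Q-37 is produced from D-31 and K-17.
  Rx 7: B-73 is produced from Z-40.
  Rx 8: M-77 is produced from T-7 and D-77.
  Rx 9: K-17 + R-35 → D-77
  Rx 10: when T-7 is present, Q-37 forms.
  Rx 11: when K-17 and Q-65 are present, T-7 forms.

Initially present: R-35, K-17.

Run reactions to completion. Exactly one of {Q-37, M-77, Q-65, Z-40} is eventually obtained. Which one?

K-17 and R-35 present → D-77 forms (Rx 9).
D-77 and R-35 present → D-31 forms (Rx 1).
D-31 and K-17 present → Q-37 forms (Rx 6).
Q-65 would need Z-40 and K-17 (Rx 4), but Z-40 never forms. M-77 would need T-7 and D-77 (Rx 8), but T-7 never forms. Z-40 would need R-35 and T-7 (Rx 2), but T-7 never forms.

Q-37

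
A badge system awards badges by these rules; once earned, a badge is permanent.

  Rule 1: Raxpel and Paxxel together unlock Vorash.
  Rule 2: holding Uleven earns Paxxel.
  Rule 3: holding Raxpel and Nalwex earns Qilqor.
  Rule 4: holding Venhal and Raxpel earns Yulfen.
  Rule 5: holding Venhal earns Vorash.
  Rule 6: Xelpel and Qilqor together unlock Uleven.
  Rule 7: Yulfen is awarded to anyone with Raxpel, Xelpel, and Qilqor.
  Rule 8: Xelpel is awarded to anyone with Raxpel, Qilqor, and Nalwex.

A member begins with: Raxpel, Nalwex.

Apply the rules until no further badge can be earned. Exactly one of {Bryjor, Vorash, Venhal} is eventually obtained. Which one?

Vorash

With Raxpel and Nalwex, Qilqor is earned (Rule 3).
With Raxpel, Qilqor, and Nalwex, Xelpel is earned (Rule 8).
With Xelpel and Qilqor, Uleven is earned (Rule 6).
With Uleven, Paxxel is earned (Rule 2).
With Raxpel and Paxxel, Vorash is earned (Rule 1).
No rule produces Bryjor, and it is not given. No rule produces Venhal, and it is not given.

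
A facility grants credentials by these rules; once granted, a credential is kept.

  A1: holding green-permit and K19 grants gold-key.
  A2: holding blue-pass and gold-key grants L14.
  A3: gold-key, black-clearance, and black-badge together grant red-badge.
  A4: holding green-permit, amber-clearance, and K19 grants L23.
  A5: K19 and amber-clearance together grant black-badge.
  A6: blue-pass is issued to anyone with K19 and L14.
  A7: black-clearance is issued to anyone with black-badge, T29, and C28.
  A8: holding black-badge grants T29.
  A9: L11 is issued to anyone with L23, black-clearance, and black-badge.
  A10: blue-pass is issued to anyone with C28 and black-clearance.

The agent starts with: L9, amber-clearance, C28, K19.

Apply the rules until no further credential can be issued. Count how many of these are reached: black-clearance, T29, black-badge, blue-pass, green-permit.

Holding K19 and amber-clearance grants black-badge (A5).
Holding black-badge grants T29 (A8).
Holding black-badge, T29, and C28 grants black-clearance (A7).
Holding C28 and black-clearance grants blue-pass (A10).
black-clearance: reached.
T29: reached.
black-badge: reached.
blue-pass: reached.
No rule produces green-permit, and it is not given.
Reached: black-clearance, T29, black-badge, and blue-pass — 4 of the 5.

4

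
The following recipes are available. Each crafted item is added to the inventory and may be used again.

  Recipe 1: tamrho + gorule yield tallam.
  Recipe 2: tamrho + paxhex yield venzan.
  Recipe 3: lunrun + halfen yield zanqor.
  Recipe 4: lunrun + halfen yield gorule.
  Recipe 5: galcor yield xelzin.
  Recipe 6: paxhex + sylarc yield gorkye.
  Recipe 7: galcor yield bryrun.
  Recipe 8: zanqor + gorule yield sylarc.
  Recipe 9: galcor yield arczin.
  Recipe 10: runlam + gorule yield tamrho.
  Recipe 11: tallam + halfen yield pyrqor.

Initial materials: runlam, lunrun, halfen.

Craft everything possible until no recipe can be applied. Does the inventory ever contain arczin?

arczin would need galcor (Recipe 9), but galcor is never obtained.

No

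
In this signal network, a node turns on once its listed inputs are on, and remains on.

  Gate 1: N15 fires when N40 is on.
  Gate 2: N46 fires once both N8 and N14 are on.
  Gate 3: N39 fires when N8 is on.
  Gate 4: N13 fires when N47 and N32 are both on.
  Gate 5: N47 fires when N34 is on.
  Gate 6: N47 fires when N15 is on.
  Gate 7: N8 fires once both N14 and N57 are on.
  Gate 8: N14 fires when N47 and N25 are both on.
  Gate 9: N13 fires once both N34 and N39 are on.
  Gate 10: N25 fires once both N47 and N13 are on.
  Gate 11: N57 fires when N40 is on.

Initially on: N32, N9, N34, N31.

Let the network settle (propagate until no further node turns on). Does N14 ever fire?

Yes

Gate 5: N34 on → N47 on.
Gate 4: N47 and N32 on → N13 on.
Gate 10: N47 and N13 on → N25 on.
N47 and N25 are on, so N14 fires (Gate 8).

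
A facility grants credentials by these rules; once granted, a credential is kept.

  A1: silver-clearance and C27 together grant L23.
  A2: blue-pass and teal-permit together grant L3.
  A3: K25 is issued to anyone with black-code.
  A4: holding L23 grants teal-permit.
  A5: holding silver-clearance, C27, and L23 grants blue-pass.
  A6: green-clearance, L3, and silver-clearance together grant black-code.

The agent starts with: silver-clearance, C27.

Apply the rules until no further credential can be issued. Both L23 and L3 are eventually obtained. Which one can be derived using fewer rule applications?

L23

L23: Holding silver-clearance and C27 grants L23 (A1). [1 rule application]
L3: Holding silver-clearance and C27 grants L23 (A1). Holding L23 grants teal-permit (A4). Holding silver-clearance, C27, and L23 grants blue-pass (A5). Holding blue-pass and teal-permit grants L3 (A2). [4 rule applications]
L23 needs fewer.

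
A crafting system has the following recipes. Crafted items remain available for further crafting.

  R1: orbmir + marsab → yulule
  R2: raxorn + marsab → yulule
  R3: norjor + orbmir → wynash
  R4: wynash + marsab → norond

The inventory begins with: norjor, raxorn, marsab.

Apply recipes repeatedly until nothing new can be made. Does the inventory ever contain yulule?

raxorn + marsab → yulule (R2).

Yes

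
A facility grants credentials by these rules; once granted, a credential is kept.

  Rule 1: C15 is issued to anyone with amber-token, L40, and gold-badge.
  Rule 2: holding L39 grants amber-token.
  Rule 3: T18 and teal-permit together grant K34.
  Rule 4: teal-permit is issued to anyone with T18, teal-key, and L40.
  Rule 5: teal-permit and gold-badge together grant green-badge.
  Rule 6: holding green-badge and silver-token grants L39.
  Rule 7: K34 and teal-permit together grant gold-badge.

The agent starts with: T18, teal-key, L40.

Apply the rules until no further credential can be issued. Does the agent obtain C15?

No

C15 would need amber-token, L40, and gold-badge (Rule 1), but amber-token is never granted.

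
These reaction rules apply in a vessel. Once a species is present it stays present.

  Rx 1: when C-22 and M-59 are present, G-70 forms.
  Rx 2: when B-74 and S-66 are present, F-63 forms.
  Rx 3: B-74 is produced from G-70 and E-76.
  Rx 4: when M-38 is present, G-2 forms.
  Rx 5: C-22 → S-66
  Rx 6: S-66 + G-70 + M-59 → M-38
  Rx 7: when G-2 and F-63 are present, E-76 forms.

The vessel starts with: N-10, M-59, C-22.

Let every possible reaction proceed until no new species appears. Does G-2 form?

C-22 and M-59 present → G-70 forms (Rx 1).
C-22 present → S-66 forms (Rx 5).
S-66, G-70, and M-59 present → M-38 forms (Rx 6).
M-38 present → G-2 forms (Rx 4).

Yes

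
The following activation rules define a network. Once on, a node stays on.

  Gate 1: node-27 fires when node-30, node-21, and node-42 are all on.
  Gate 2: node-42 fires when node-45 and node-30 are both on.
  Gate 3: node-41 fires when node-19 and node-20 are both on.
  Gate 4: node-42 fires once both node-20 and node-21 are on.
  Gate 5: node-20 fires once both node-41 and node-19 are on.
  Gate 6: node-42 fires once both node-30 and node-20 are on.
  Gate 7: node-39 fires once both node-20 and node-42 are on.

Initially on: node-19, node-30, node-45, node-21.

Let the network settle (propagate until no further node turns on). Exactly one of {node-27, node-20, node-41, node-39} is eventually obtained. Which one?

node-27

Gate 2: node-45 and node-30 on → node-42 on.
Gate 1: node-30, node-21, and node-42 on → node-27 on.
node-41 would need node-19 and node-20 (Gate 3), but node-20 never turns on. node-39 would need node-20 and node-42 (Gate 7), but node-20 never turns on. node-20 would need node-41 and node-19 (Gate 5), but node-41 never turns on.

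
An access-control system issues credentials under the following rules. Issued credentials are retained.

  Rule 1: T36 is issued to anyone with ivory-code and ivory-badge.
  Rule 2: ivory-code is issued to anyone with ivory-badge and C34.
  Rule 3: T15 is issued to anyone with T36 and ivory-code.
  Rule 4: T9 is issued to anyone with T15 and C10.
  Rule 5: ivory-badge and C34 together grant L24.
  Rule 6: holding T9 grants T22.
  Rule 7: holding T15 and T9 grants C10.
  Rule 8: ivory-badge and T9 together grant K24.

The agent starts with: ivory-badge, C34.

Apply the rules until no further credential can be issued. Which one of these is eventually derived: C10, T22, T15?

T15

Holding ivory-badge and C34 grants ivory-code (Rule 2).
Holding ivory-code and ivory-badge grants T36 (Rule 1).
Holding T36 and ivory-code grants T15 (Rule 3).
T22 would need T9 (Rule 6), but T9 is never granted. C10 would need T15 and T9 (Rule 7), but T9 is never granted.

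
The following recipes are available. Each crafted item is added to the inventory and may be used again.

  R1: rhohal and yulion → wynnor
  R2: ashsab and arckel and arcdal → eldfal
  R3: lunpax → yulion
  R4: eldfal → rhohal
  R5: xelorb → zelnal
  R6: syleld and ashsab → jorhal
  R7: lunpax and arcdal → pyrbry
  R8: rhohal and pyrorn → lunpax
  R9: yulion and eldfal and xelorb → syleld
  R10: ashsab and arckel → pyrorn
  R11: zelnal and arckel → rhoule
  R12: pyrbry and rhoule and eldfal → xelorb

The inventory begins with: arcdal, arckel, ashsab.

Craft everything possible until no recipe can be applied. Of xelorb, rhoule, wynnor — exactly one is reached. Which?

wynnor

ashsab and arckel and arcdal → eldfal (R2).
ashsab and arckel → pyrorn (R10).
eldfal → rhohal (R4).
rhohal and pyrorn → lunpax (R8).
Using R3, lunpax makes yulion.
rhohal and yulion → wynnor (R1).
xelorb would need pyrbry, rhoule, and eldfal (R12), but rhoule is never obtained. rhoule would need zelnal and arckel (R11), but zelnal is never obtained.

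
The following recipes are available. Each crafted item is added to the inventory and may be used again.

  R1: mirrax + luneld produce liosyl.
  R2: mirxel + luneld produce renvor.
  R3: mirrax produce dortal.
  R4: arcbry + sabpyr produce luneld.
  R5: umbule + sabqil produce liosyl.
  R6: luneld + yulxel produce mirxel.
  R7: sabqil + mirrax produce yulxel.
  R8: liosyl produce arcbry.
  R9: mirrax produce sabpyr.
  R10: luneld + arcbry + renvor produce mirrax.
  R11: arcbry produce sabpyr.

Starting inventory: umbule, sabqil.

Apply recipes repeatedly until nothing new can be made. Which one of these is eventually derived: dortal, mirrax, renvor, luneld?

luneld

umbule + sabqil → liosyl (R5).
Using R8, liosyl makes arcbry.
Using R11, arcbry makes sabpyr.
Using R4, arcbry and sabpyr make luneld.
dortal would need mirrax (R3), but mirrax is never obtained. renvor would need mirxel and luneld (R2), but mirxel is never obtained. mirrax would need luneld, arcbry, and renvor (R10), but renvor is never obtained.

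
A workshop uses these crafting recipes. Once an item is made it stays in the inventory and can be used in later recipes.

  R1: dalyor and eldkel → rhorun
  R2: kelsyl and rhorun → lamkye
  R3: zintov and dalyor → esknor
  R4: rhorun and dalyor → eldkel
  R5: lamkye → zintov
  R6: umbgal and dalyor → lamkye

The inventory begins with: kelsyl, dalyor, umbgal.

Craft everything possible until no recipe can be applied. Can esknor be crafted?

Yes

Using R6, umbgal and dalyor make lamkye.
Using R5, lamkye makes zintov.
Using R3, zintov and dalyor make esknor.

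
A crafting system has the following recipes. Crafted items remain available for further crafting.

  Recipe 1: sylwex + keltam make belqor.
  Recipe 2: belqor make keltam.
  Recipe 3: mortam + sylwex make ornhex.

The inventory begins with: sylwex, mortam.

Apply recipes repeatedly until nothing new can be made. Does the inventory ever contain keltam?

No

keltam would need belqor (Recipe 2), but belqor is never obtained.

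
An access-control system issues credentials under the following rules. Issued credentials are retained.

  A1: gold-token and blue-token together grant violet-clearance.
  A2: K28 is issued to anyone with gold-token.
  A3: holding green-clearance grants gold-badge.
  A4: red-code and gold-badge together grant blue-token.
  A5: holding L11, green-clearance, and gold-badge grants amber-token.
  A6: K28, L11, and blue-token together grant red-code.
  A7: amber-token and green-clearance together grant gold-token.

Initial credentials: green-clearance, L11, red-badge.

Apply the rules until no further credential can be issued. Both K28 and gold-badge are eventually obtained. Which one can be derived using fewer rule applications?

gold-badge: Holding green-clearance grants gold-badge (A3). [1 rule application]
K28: Holding green-clearance grants gold-badge (A3). Holding L11, green-clearance, and gold-badge grants amber-token (A5). Holding amber-token and green-clearance grants gold-token (A7). Holding gold-token grants K28 (A2). [4 rule applications]
gold-badge needs fewer.

gold-badge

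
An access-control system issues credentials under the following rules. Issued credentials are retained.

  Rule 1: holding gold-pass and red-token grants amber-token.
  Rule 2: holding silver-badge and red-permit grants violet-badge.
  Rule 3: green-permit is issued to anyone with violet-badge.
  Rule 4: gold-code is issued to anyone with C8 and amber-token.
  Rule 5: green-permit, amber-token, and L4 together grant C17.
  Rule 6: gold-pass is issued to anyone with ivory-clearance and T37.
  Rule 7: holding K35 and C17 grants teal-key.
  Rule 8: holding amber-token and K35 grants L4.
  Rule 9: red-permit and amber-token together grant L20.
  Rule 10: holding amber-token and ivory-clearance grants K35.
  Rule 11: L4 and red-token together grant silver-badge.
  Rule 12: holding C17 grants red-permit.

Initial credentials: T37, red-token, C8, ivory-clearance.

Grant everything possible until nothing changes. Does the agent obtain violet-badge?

No

violet-badge would need silver-badge and red-permit (Rule 2), but red-permit is never granted.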